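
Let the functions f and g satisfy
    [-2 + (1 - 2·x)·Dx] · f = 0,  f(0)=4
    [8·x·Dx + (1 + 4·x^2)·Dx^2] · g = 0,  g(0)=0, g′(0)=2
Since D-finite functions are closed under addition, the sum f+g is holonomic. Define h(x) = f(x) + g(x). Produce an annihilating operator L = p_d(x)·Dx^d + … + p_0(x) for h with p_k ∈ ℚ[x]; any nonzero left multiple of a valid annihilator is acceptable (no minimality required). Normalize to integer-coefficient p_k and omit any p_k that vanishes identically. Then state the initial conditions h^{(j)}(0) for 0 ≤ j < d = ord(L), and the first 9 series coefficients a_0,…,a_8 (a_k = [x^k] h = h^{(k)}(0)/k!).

L = (-8 + 64·x + 96·x^2)·Dx + (8 - 8·x + 32·x^2 + 96·x^3)·Dx^2 + (-1 + 16·x^4)·Dx^3  (order 3).
h: a_k = 4, 10, 16, 88/3, 64, 672/5, 256, 3456/7, 1024, …
ICs: h(0) = 4, h′(0) = 10, h′′(0) = 32.

f: a_k = 4, 8, 16, 32, 64, 128, 256, 512, 1024, …
g: a_k = 0, 2, 0, -8/3, 0, 32/5, 0, -128/7, 0, …
f+g: L₀ = lclm(L_f,L_g), ord ≤ 1+2.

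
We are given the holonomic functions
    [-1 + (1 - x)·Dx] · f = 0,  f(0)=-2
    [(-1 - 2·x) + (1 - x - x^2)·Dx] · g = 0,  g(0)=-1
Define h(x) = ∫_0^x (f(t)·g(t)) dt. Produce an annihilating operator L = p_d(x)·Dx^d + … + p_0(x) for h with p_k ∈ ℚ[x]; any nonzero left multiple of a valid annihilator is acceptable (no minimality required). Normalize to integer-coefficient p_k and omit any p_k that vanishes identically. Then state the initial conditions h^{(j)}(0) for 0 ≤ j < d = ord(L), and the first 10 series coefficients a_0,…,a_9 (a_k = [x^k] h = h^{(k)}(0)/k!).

L = (-2 + 3·x^2)·Dx + (1 - 2·x + x^3)·Dx^2  (order 2).
h: a_k = 0, 2, 2, 8/3, 7/2, 24/5, 20/3, 66/7, 27/2, 176/9, …
ICs: h(0) = 0, h′(0) = 2.

f: a_k = -2, -2, -2, -2, -2, -2, -2, -2, -2, -2, …
g: a_k = -1, -1, -2, -3, -5, -8, -13, -21, -34, -55, …
Sym-product of L_f,L_g gives L₀ (≤ ord 1).
∫: right-multiply L₀ by Dx.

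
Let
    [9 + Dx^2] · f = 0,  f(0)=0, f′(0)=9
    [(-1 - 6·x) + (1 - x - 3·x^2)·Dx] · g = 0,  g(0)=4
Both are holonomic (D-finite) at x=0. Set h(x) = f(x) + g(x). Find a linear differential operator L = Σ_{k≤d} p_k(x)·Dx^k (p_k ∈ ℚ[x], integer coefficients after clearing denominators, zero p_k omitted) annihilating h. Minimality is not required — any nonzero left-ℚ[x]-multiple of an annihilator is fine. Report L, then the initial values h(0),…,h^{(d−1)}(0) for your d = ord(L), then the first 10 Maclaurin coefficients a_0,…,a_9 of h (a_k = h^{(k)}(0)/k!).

L = (-459 - 2916·x - 1539·x^2 - 3888·x^3 - 3645·x^4 - 4374·x^5) + (153 - 153·x - 378·x^2 + 405·x^3 - 2187·x^5 - 2187·x^6)·Dx + (-51 - 324·x - 171·x^2 - 432·x^3 - 405·x^4 - 486·x^5)·Dx^2 + (17 - 17·x - 42·x^2 + 45·x^3 - 243·x^5 - 243·x^6)·Dx^3  (order 3).
h: a_k = 4, 13, 16, 29/2, 76, 6643/40, 388, 485351/560, 2032, 20770009/4480, …
ICs: h(0) = 4, h′(0) = 13, h′′(0) = 32.

f: a_k = 0, 9, 0, -27/2, 0, 243/40, 0, -729/560, 0, 729/4480, …
g: a_k = 4, 4, 16, 28, 76, 160, 388, 868, 2032, 4636, …
f+g: L₀ = lclm(L_f,L_g), ord ≤ 2+1.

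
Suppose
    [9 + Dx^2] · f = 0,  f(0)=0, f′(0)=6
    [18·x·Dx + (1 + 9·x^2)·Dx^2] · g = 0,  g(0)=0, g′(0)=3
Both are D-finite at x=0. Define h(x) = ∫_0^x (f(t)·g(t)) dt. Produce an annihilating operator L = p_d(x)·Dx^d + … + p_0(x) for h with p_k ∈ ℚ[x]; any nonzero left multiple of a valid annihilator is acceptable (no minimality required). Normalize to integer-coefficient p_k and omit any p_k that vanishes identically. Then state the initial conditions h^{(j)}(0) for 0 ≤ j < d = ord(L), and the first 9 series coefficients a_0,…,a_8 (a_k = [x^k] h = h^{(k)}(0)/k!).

L = (810 + 18954·x^2 + 72171·x^4 + 236196·x^6 + 531441·x^8)·Dx + (972·x + 14580·x^3 + 78732·x^5 + 236196·x^7)·Dx^2 + (108 + 2592·x^2 + 13122·x^4 + 52488·x^6 + 118098·x^8)·Dx^3 + (108·x + 1620·x^3 + 8748·x^5 + 26244·x^7)·Dx^4 + (2 + 54·x^2 + 567·x^4 + 2916·x^6 + 6561·x^8)·Dx^5  (order 5).
h: a_k = 0, 0, 0, 6, 0, -81/5, 0, 1539/28, 0, …
ICs: h(0) = 0, h′(0) = 0, h′′(0) = 0, h′′′(0) = 36, h′′′′(0) = 0.

f: a_k = 0, 6, 0, -9, 0, 81/20, 0, -243/280, 0, …
g: a_k = 0, 3, 0, -9, 0, 243/5, 0, -2187/7, 0, …
Product ⇒ symmetric product L₀, ord ≤ 4.
∫: right-multiply L₀ by Dx.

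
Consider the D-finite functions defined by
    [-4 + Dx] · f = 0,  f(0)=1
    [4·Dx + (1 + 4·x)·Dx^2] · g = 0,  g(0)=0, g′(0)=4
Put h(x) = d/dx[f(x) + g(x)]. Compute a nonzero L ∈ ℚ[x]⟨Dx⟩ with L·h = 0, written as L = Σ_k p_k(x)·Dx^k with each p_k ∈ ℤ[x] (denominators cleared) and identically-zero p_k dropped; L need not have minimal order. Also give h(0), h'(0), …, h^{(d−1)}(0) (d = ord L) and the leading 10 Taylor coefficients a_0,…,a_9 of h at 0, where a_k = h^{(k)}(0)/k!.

f: a_k = 1, 4, 8, 32/3, 32/3, 128/15, 256/45, 1024/315, 512/315, 2048/2835, …
g: a_k = 0, 4, -8, 64/3, -64, 1024/5, -2048/3, 16384/7, -8192, 262144/9, …
h₀=f+g: left-lcm gives L₀, ord ≤ 3.
Derive L from L₀ (diff closure).
L = (-24 - 32·x) + (2 - 16·x - 32·x^2)·Dx + (1 + 6·x + 8·x^2)·Dx^2  (order 2).
h: a_k = 8, 0, 96, -640/3, 3200/3, -60928/15, 738304/45, -20639744/315, 82577408/315, -2972704768/2835, …
ICs: h(0) = 8, h′(0) = 0.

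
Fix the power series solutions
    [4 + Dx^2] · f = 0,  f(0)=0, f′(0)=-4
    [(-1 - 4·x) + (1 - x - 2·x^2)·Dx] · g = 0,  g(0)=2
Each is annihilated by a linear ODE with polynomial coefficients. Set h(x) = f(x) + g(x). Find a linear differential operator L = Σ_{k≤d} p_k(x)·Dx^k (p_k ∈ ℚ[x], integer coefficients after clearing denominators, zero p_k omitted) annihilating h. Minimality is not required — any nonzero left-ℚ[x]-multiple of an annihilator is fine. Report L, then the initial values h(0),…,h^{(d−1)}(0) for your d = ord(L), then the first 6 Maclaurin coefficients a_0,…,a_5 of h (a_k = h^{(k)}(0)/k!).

L = (-68 - 304·x - 200·x^2 - 320·x^3 - 160·x^4 - 128·x^5) + (20 - 12·x - 24·x^2 - 8·x^3 - 48·x^4 - 96·x^5 - 64·x^6)·Dx + (-17 - 76·x - 50·x^2 - 80·x^3 - 40·x^4 - 32·x^5)·Dx^2 + (5 - 3·x - 6·x^2 - 2·x^3 - 12·x^4 - 24·x^5 - 16·x^6)·Dx^3  (order 3).
h: a_k = 2, -2, 6, 38/3, 22, 622/15, …
ICs: h(0) = 2, h′(0) = -2, h′′(0) = 12.

f: a_k = 0, -4, 0, 8/3, 0, -8/15, …
g: a_k = 2, 2, 6, 10, 22, 42, …
Weyl lclm of L_f,L_g ⇒ L₀ (ord ≤ 3).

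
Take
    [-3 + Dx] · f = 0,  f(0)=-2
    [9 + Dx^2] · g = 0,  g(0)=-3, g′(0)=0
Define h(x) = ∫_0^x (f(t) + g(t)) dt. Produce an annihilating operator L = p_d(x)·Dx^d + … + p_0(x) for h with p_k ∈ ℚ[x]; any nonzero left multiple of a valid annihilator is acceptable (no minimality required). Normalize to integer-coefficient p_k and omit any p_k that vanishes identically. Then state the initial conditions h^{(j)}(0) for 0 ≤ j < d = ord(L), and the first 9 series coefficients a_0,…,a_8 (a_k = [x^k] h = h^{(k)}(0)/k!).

f: a_k = -2, -6, -9, -9, -27/4, -81/20, -81/40, -243/280, -729/2240, …
g: a_k = -3, 0, 27/2, 0, -81/8, 0, 243/80, 0, -2187/4480, …
Sum ⇒ L₀ = lclm(L_f,L_g) in ℚ(x)⟨Dx⟩.
h=∫₀ˣh₀: take L = L₀·Dx.
L = -27·Dx + 9·Dx^2 - 3·Dx^3 + Dx^4  (order 4).
h: a_k = 0, -5, -3, 3/2, -9/4, -27/8, -27/40, 81/560, -243/2240, …
ICs: h(0) = 0, h′(0) = -5, h′′(0) = -6, h′′′(0) = 9.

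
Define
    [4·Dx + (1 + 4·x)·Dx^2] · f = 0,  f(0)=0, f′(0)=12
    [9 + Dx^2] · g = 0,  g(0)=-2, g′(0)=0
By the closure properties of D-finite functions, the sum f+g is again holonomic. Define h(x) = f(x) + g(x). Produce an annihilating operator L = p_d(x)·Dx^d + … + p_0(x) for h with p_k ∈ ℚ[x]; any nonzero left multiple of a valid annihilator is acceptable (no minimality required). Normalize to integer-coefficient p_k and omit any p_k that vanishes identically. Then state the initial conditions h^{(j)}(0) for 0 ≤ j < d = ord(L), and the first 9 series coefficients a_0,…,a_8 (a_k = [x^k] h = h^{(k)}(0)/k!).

f: a_k = 0, 12, -24, 64, -192, 3072/5, -2048, 49152/7, -24576, …
g: a_k = -2, 0, 9, 0, -27/4, 0, 81/40, 0, -729/2240, …
Weyl lclm of L_f,L_g ⇒ L₀ (ord ≤ 4).
L = (3780 + 2592·x + 5184·x^2)·Dx + (369 + 2124·x + 3888·x^2 + 5184·x^3)·Dx^2 + (420 + 288·x + 576·x^2)·Dx^3 + (41 + 236·x + 432·x^2 + 576·x^3)·Dx^4  (order 4).
h: a_k = -2, 12, -15, 64, -795/4, 3072/5, -81839/40, 49152/7, -55050969/2240, …
ICs: h(0) = -2, h′(0) = 12, h′′(0) = -30, h′′′(0) = 384.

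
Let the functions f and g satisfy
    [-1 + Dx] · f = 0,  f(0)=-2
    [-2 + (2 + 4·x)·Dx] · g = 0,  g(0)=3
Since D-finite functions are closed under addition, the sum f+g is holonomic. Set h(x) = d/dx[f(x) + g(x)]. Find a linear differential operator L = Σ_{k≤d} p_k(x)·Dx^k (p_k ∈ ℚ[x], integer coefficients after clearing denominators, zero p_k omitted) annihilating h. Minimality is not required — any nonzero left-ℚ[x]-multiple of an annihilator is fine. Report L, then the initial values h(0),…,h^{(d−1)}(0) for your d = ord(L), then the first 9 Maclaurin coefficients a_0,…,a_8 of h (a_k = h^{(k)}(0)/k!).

f: a_k = -2, -2, -1, -1/3, -1/12, -1/60, -1/360, -1/2520, -1/20160, …
g: a_k = 3, 3, -3/2, 3/2, -15/8, 21/8, -63/16, 99/16, -1287/128, …
L₀ := lclm(L_f,L_g); ord L₀ ≤ 1+1.
Derive L from L₀ (diff closure).
L = (-2 - x) + (1 - 2·x - 2·x^2)·Dx + (1 + 3·x + 2·x^2)·Dx^2  (order 2).
h: a_k = 1, -5, 7/2, -47/6, 313/24, -2837/120, 31183/720, -405407/5040, 6081073/40320, …
ICs: h(0) = 1, h′(0) = -5.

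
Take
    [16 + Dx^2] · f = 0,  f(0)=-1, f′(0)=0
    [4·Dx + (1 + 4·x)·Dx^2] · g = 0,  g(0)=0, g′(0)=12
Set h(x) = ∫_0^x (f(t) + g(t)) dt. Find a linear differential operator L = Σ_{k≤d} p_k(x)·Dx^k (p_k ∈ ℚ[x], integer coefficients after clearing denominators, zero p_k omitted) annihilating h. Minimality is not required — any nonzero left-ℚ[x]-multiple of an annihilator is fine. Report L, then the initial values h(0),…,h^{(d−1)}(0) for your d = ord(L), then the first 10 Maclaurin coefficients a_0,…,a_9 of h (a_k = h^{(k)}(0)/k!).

L = (448 + 512·x + 1024·x^2)·Dx^2 + (48 + 320·x + 768·x^2 + 1024·x^3)·Dx^3 + (28 + 32·x + 64·x^2)·Dx^4 + (3 + 20·x + 48·x^2 + 64·x^3)·Dx^5  (order 5).
h: a_k = 0, -1, 6, -16/3, 16, -608/15, 512/5, -91904/315, 6144/7, -7741952/2835, …
ICs: h(0) = 0, h′(0) = -1, h′′(0) = 12, h′′′(0) = -32, h′′′′(0) = 384.

f: a_k = -1, 0, 8, 0, -32/3, 0, 256/45, 0, -512/315, 0, …
g: a_k = 0, 12, -24, 64, -192, 3072/5, -2048, 49152/7, -24576, 262144/3, …
f+g: L₀ = lclm(L_f,L_g), ord ≤ 2+2.
Integrate: L := L₀·Dx.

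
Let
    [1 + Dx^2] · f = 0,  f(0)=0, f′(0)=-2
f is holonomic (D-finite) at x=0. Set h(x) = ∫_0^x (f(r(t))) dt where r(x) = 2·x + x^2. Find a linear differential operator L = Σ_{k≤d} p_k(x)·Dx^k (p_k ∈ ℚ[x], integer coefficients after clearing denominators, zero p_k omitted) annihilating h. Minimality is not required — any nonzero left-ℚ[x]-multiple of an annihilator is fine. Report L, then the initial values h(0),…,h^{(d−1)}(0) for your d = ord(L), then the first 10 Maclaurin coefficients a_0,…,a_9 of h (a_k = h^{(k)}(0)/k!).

f: a_k = 0, -2, 0, 1/3, 0, -1/60, 0, 1/2520, 0, -1/181440, …
Substitute x→r, Dx→(1/r')Dx; clear ⇒ L₀.
h=∫₀ˣh₀: take L = L₀·Dx.
L = (4 + 12·x + 12·x^2 + 4·x^3)·Dx - Dx^2 + (1 + x)·Dx^3  (order 3).
h: a_k = 0, 0, -2, -2/3, 2/3, 4/5, 11/45, -1/7, -101/630, -22/405, …
ICs: h(0) = 0, h′(0) = 0, h′′(0) = -4.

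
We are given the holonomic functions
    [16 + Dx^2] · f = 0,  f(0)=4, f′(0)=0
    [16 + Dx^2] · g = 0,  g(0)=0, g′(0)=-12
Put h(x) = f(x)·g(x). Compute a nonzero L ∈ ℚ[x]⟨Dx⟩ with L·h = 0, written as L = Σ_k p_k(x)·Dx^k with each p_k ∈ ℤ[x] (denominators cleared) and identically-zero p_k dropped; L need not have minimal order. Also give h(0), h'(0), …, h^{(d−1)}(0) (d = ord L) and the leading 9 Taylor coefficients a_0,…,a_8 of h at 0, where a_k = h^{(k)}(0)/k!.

L = 64·Dx + Dx^3  (order 3).
h: a_k = 0, -48, 0, 512, 0, -8192/5, 0, 262144/105, 0, …
ICs: h(0) = 0, h′(0) = -48, h′′(0) = 0.

f: a_k = 4, 0, -32, 0, 128/3, 0, -1024/45, 0, 2048/315, …
g: a_k = 0, -12, 0, 32, 0, -128/5, 0, 1024/105, 0, …
L₀ := L_f ⊗_s L_g (sym. prod.), ord ≤ 4.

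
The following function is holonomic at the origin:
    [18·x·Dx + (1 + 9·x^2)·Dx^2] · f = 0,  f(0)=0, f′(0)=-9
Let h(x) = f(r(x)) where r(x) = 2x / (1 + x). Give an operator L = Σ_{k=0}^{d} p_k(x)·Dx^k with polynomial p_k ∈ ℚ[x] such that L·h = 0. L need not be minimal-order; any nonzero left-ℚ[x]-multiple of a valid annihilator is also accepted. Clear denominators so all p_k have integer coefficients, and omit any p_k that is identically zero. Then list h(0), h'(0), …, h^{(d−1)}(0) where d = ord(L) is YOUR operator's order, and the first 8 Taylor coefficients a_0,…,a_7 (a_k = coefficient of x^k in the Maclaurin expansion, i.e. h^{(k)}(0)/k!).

L = (2 + 74·x)·Dx + (1 + 2·x + 37·x^2)·Dx^2  (order 2).
h: a_k = 0, -18, 18, 198, -630, -16938/5, 21186, 372474/7, …
ICs: h(0) = 0, h′(0) = -18.

f: a_k = 0, -9, 0, 27, 0, -729/5, 0, 6561/7, …
L₀ from L_f via x↦r, Dx↦r'^{-1}Dx.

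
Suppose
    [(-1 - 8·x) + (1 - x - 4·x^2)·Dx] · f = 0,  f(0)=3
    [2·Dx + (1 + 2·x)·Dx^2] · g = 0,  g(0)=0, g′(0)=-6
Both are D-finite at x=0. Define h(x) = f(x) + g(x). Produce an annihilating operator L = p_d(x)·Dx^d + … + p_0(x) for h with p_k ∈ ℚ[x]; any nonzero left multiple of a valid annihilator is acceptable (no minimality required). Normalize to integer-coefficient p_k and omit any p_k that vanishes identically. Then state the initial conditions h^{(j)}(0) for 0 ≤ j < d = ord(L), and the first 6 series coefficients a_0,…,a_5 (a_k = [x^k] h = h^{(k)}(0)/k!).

f: a_k = 3, 3, 15, 27, 87, 195, …
g: a_k = 0, -6, 6, -8, 12, -96/5, …
h₀=f+g: left-lcm gives L₀, ord ≤ 3.
L = (94 + 644·x + 1664·x^2 + 1920·x^3 + 1536·x^4)·Dx + (23 + 324·x + 1448·x^2 + 3072·x^3 + 3904·x^4 + 2560·x^5)·Dx^2 + (-6 - 35·x - 53·x^2 + 98·x^3 + 528·x^4 + 864·x^5 + 512·x^6)·Dx^3  (order 3).
h: a_k = 3, -3, 21, 19, 99, 879/5, …
ICs: h(0) = 3, h′(0) = -3, h′′(0) = 42.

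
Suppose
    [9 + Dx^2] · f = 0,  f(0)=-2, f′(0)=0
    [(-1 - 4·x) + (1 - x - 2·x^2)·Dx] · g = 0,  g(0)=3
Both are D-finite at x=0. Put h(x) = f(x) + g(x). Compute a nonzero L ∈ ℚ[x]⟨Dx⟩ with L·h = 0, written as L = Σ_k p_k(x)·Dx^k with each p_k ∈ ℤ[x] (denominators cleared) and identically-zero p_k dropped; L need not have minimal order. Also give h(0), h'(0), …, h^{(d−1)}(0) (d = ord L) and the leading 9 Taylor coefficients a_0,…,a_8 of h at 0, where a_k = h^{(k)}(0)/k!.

f: a_k = -2, 0, 9, 0, -27/4, 0, 81/40, 0, -729/2240, …
g: a_k = 3, 3, 9, 15, 33, 63, 129, 255, 513, …
L₀ := lclm(L_f,L_g); ord L₀ ≤ 2+1.
L = (-117 - 486·x - 135·x^2 - 360·x^3 - 540·x^4 - 432·x^5) + (45 - 63·x - 81·x^2 + 153·x^3 + 18·x^4 - 324·x^5 - 216·x^6)·Dx + (-13 - 54·x - 15·x^2 - 40·x^3 - 60·x^4 - 48·x^5)·Dx^2 + (5 - 7·x - 9·x^2 + 17·x^3 + 2·x^4 - 36·x^5 - 24·x^6)·Dx^3  (order 3).
h: a_k = 1, 3, 18, 15, 105/4, 63, 5241/40, 255, 1148391/2240, …
ICs: h(0) = 1, h′(0) = 3, h′′(0) = 36.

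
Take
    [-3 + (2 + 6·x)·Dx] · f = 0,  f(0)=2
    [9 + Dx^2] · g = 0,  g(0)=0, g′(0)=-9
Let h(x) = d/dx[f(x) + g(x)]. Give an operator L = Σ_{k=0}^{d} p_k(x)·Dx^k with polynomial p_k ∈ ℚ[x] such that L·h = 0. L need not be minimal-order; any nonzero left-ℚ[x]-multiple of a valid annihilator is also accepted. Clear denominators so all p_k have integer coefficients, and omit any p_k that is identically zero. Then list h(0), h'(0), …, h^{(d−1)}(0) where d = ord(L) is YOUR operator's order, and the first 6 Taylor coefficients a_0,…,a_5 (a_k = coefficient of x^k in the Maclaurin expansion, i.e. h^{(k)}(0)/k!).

f: a_k = 2, 3, -9/4, 27/8, -405/64, 1701/128, …
g: a_k = 0, -9, 0, 27/2, 0, -243/40, …
h₀=f+g: left-lcm gives L₀, ord ≤ 3.
Derive L from L₀ (diff closure).
L = (-513 - 648·x - 972·x^2) + (-126 - 810·x - 1944·x^2 - 1944·x^3)·Dx + (-57 - 72·x - 108·x^2)·Dx^2 + (-14 - 90·x - 216·x^2 - 216·x^3)·Dx^3  (order 3).
h: a_k = -6, -9/2, 405/8, -405/16, 4617/128, -45927/256, …
ICs: h(0) = -6, h′(0) = -9/2, h′′(0) = 405/4.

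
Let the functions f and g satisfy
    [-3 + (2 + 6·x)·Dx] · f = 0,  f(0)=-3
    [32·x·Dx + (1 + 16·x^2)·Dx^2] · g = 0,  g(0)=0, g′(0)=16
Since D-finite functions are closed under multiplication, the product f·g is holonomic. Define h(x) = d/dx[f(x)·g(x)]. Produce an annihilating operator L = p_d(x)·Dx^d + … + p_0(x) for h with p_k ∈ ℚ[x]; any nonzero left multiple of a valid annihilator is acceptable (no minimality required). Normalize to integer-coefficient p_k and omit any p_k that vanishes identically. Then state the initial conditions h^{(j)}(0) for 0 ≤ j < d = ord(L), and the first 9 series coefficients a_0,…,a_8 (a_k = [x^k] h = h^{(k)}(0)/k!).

L = (303 + 5760·x - 7200·x^2 - 55296·x^3 - 20736·x^4) + (364 + 3780·x + 4992·x^2 - 64512·x^3 - 193536·x^4 - 82944·x^5)·Dx + (36 - 40·x - 828·x^2 - 4096·x^3 - 24192·x^4 - 55296·x^5 - 27648·x^6)·Dx^2  (order 2).
h: a_k = -48, -144, 930, 1212, -103749/8, -857601/40, 68900757/320, 170206749/560, -48132564135/14336, …
ICs: h(0) = -48, h′(0) = -144.

f: a_k = -3, -9/2, 27/8, -81/16, 1215/128, -5103/256, 45927/1024, -216513/2048, 8444007/32768, …
g: a_k = 0, 16, 0, -256/3, 0, 4096/5, 0, -65536/7, 0, …
L₀ := L_f ⊗_s L_g (sym. prod.), ord ≤ 2.
h=h₀': d/dx-closure on L₀ ⇒ L.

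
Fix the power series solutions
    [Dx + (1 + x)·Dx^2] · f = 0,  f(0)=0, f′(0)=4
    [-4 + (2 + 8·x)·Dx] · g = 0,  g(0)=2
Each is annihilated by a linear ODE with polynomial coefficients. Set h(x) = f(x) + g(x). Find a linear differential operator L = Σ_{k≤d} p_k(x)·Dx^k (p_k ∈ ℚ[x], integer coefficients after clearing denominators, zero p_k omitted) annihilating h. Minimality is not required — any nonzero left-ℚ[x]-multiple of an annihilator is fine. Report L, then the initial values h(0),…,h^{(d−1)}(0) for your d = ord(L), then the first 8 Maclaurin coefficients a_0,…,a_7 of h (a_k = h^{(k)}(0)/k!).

L = (-8 + 4·x)·Dx + (-10 - 8·x + 20·x^2)·Dx^2 + (-1 - 3·x + 6·x^2 + 8·x^3)·Dx^3  (order 3).
h: a_k = 2, 8, -6, 28/3, -21, 284/5, -506/3, 3700/7, …
ICs: h(0) = 2, h′(0) = 8, h′′(0) = -12.

f: a_k = 0, 4, -2, 4/3, -1, 4/5, -2/3, 4/7, …
g: a_k = 2, 4, -4, 8, -20, 56, -168, 528, …
Weyl lclm of L_f,L_g ⇒ L₀ (ord ≤ 3).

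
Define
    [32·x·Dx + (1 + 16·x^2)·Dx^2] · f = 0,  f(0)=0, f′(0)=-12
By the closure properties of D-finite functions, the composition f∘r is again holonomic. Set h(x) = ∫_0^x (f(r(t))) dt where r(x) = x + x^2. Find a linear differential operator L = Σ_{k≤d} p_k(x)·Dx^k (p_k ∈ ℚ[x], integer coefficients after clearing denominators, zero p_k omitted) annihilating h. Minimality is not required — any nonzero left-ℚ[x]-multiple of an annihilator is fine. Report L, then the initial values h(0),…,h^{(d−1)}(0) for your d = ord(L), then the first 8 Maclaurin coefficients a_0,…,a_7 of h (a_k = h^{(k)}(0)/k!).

L = (-2 + 32·x + 128·x^2 + 192·x^3 + 96·x^4)·Dx^2 + (1 + 2·x + 16·x^2 + 64·x^3 + 80·x^4 + 32·x^5)·Dx^3  (order 3).
h: a_k = 0, 0, -6, -4, 16, 192/5, -352/5, -3008/7, …
ICs: h(0) = 0, h′(0) = 0, h′′(0) = -12.

f: a_k = 0, -12, 0, 64, 0, -3072/5, 0, 49152/7, …
L₀ from L_f via x↦r, Dx↦r'^{-1}Dx.
h=∫₀ˣh₀: take L = L₀·Dx.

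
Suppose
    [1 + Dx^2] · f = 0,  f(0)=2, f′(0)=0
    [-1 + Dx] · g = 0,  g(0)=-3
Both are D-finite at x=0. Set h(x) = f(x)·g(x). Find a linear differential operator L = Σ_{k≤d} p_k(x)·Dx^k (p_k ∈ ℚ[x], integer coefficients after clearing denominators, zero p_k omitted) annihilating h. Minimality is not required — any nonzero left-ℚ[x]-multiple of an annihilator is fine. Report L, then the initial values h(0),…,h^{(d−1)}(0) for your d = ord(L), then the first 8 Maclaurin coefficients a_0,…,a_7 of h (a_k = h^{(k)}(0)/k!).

L = 2 - 2·Dx + Dx^2  (order 2).
h: a_k = -6, -6, 0, 2, 1, 1/5, 0, -1/105, …
ICs: h(0) = -6, h′(0) = -6.

f: a_k = 2, 0, -1, 0, 1/12, 0, -1/360, 0, …
g: a_k = -3, -3, -3/2, -1/2, -1/8, -1/40, -1/240, -1/1680, …
h₀=f·g: eliminate ⇒ L₀, order ≤ 2·1.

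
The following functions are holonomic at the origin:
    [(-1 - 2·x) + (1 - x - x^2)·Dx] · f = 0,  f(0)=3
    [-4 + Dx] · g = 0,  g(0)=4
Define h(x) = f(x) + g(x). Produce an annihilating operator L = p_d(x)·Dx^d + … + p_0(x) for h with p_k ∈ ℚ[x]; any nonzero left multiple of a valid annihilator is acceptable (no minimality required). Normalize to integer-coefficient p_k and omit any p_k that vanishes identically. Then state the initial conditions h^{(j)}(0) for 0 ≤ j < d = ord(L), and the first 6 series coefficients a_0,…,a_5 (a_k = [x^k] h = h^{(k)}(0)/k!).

f: a_k = 3, 3, 6, 9, 15, 24, …
g: a_k = 4, 16, 32, 128/3, 128/3, 512/15, …
Weyl lclm of L_f,L_g ⇒ L₀ (ord ≤ 2).
L = (-8·x - 72·x^2 - 32·x^3) + (-12 + 38·x + 22·x^2 - 32·x^3 - 16·x^4)·Dx + (3 - 9·x - x^2 + 10·x^3 + 4·x^4)·Dx^2  (order 2).
h: a_k = 7, 19, 38, 155/3, 173/3, 872/15, …
ICs: h(0) = 7, h′(0) = 19.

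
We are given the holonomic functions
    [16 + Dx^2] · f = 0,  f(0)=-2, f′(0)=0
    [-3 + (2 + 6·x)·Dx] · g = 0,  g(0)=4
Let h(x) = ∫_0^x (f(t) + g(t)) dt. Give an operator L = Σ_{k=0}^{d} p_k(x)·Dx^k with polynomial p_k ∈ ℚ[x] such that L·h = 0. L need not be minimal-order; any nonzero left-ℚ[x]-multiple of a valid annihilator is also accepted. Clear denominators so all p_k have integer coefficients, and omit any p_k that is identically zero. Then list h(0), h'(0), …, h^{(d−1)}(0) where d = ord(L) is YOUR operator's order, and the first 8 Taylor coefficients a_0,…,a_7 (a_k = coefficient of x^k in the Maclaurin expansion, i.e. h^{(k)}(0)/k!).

f: a_k = -2, 0, 16, 0, -64/3, 0, 512/45, 0, …
g: a_k = 4, 6, -9/2, 27/4, -405/32, 1701/64, -15309/256, 72171/512, …
f+g: L₀ = lclm(L_f,L_g), ord ≤ 2+1.
∫: right-multiply L₀ by Dx.
L = (-4368 - 18432·x - 27648·x^2)·Dx + (1760 + 17568·x + 55296·x^2 + 55296·x^3)·Dx^2 + (-273 - 1152·x - 1728·x^2)·Dx^3 + (110 + 1098·x + 3456·x^2 + 3456·x^3)·Dx^4  (order 4).
h: a_k = 0, 2, 3, 23/6, 27/16, -3263/480, 567/128, -557833/80640, …
ICs: h(0) = 0, h′(0) = 2, h′′(0) = 6, h′′′(0) = 23.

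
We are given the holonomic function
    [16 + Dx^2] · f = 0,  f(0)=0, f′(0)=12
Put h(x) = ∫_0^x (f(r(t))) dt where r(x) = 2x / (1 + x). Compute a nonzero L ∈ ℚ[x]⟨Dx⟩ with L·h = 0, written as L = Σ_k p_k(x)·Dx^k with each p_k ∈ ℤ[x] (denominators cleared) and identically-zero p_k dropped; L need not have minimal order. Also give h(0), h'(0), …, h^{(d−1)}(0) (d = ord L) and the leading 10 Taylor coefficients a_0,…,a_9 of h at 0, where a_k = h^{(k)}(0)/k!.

f: a_k = 0, 12, 0, -32, 0, 128/5, 0, -1024/105, 0, 2048/945, …
f∘r: x↦r, Dx↦Dx/r' in L_f ⇒ L₀.
Integrate: L := L₀·Dx.
L = 64·Dx + (2 + 6·x + 6·x^2 + 2·x^3)·Dx^2 + (1 + 4·x + 6·x^2 + 4·x^3 + x^4)·Dx^3  (order 3).
h: a_k = 0, 0, 12, -8, -58, 744/5, -1732/15, -1560/7, 94811/105, -218728/135, …
ICs: h(0) = 0, h′(0) = 0, h′′(0) = 24.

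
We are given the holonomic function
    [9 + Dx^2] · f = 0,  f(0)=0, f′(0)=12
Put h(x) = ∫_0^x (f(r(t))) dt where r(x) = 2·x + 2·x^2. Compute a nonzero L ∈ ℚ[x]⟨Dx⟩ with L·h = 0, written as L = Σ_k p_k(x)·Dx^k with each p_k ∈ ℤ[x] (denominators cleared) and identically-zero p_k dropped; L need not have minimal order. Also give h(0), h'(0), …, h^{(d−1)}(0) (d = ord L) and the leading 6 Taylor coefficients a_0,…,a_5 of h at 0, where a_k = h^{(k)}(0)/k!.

L = (36 + 216·x + 432·x^2 + 288·x^3)·Dx - 2·Dx^2 + (1 + 2·x)·Dx^3  (order 3).
h: a_k = 0, 0, 12, 8, -36, -432/5, …
ICs: h(0) = 0, h′(0) = 0, h′′(0) = 24.

f: a_k = 0, 12, 0, -18, 0, 81/10, …
Substitute x→r, Dx→(1/r')Dx; clear ⇒ L₀.
Integrate: L := L₀·Dx.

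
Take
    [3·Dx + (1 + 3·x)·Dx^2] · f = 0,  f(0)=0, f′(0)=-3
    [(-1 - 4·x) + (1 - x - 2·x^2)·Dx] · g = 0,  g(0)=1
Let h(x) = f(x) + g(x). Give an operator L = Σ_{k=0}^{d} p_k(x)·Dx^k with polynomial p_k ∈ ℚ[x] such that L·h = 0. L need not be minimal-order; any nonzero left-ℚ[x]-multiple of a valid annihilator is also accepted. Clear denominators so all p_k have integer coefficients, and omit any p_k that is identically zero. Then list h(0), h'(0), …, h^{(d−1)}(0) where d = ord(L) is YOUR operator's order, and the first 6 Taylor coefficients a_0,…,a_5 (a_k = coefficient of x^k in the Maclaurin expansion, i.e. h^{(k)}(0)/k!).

L = (-66 - 270·x - 576·x^2 - 336·x^3 - 288·x^4)·Dx + (-4 - 96·x - 492·x^2 - 832·x^3 - 696·x^4 - 480·x^5)·Dx^2 + (3 + 19·x + 25·x^2 - 39·x^3 - 116·x^4 - 164·x^5 - 96·x^6)·Dx^3  (order 3).
h: a_k = 1, -2, 15/2, -4, 125/4, -138/5, …
ICs: h(0) = 1, h′(0) = -2, h′′(0) = 15.

f: a_k = 0, -3, 9/2, -9, 81/4, -243/5, …
g: a_k = 1, 1, 3, 5, 11, 21, …
L₀ := lclm(L_f,L_g); ord L₀ ≤ 2+1.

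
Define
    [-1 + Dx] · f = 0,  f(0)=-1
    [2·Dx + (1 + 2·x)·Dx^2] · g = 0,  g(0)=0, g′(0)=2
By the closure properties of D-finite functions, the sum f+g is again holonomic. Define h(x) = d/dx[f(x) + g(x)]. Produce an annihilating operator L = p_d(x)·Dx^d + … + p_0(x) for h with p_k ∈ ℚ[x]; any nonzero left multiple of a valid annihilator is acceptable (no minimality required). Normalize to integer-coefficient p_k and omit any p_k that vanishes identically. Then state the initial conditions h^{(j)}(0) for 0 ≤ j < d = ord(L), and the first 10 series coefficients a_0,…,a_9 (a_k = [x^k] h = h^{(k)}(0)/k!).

f: a_k = -1, -1, -1/2, -1/6, -1/24, -1/120, -1/720, -1/5040, -1/40320, -1/362880, …
g: a_k = 0, 2, -2, 8/3, -4, 32/5, -32/3, 128/7, -32, 512/9, …
Weyl lclm of L_f,L_g ⇒ L₀ (ord ≤ 3).
Derive L from L₀ (diff closure).
L = (-10 - 4·x) + (7 - 4·x - 4·x^2)·Dx + (3 + 8·x + 4·x^2)·Dx^2  (order 2).
h: a_k = 1, -5, 15/2, -97/6, 767/24, -7681/120, 92159/720, -1290241/5040, 20643839/40320, -371589121/362880, …
ICs: h(0) = 1, h′(0) = -5.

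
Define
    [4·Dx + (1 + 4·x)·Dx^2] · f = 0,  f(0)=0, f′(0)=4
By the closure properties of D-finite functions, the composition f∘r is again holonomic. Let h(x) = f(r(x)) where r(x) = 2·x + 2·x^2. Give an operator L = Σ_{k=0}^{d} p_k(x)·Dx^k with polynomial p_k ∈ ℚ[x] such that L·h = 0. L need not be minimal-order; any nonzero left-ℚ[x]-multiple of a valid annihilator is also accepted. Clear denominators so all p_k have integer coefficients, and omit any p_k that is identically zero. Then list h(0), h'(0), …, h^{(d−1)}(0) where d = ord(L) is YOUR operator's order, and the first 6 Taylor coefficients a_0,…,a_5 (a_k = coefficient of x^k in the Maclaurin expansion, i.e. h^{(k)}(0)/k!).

L = (6 + 16·x + 16·x^2)·Dx + (1 + 10·x + 24·x^2 + 16·x^3)·Dx^2  (order 2).
h: a_k = 0, 8, -24, 320/3, -544, 14848/5, …
ICs: h(0) = 0, h′(0) = 8.

f: a_k = 0, 4, -8, 64/3, -64, 1024/5, …
Substitute x→r, Dx→(1/r')Dx; clear ⇒ L₀.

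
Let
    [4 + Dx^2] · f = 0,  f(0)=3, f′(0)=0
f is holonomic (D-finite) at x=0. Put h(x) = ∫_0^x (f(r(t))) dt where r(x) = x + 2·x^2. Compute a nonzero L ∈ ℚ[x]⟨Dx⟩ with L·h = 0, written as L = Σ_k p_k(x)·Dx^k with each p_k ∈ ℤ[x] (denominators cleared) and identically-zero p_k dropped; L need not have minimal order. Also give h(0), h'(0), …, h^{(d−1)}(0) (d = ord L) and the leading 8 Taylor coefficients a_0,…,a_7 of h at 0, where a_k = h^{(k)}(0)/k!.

f: a_k = 3, 0, -6, 0, 2, 0, -4/15, 0, …
Change of var in L_f (x↦r) gives L₀.
h=∫h₀ ⇒ L = L₀·Dx.
L = (4 + 48·x + 192·x^2 + 256·x^3)·Dx - 4·Dx^2 + (1 + 4·x)·Dx^3  (order 3).
h: a_k = 0, 3, 0, -2, -6, -22/5, 8/3, 716/105, …
ICs: h(0) = 0, h′(0) = 3, h′′(0) = 0.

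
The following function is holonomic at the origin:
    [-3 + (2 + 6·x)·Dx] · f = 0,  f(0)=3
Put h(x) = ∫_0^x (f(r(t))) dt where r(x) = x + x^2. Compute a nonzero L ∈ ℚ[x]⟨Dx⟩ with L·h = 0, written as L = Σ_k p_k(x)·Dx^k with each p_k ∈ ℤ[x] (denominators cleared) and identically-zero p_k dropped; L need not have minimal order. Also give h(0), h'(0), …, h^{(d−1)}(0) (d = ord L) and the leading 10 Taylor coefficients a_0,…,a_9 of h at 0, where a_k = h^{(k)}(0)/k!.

L = (-3 - 6·x)·Dx + (2 + 6·x + 6·x^2)·Dx^2  (order 2).
h: a_k = 0, 3, 9/4, 3/8, -27/64, 297/640, -243/512, 2997/7168, -4131/16384, -2079/32768, …
ICs: h(0) = 0, h′(0) = 3.

f: a_k = 3, 9/2, -27/8, 81/16, -1215/128, 5103/256, -45927/1024, 216513/2048, -8444007/32768, 42220035/65536, …
f∘r: x↦r, Dx↦Dx/r' in L_f ⇒ L₀.
h=∫h₀ ⇒ L = L₀·Dx.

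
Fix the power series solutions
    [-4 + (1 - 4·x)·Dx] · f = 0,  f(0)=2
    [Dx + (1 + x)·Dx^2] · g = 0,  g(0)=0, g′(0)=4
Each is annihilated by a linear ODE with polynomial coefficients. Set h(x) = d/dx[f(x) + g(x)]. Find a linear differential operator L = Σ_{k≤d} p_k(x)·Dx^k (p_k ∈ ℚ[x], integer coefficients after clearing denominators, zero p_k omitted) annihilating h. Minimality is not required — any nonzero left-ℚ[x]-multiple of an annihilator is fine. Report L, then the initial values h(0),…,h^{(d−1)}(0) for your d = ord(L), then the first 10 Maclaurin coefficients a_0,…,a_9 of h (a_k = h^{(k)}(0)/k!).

L = (112 + 32·x) + (94 + 208·x + 64·x^2)·Dx + (-9 + 23·x + 48·x^2 + 16·x^3)·Dx^2  (order 2).
h: a_k = 12, 60, 388, 2044, 10244, 49148, 229380, 1048572, 4718596, 20971516, …
ICs: h(0) = 12, h′(0) = 60.

f: a_k = 2, 8, 32, 128, 512, 2048, 8192, 32768, 131072, 524288, …
g: a_k = 0, 4, -2, 4/3, -1, 4/5, -2/3, 4/7, -1/2, 4/9, …
Sum ⇒ L₀ = lclm(L_f,L_g) in ℚ(x)⟨Dx⟩.
Derive L from L₀ (diff closure).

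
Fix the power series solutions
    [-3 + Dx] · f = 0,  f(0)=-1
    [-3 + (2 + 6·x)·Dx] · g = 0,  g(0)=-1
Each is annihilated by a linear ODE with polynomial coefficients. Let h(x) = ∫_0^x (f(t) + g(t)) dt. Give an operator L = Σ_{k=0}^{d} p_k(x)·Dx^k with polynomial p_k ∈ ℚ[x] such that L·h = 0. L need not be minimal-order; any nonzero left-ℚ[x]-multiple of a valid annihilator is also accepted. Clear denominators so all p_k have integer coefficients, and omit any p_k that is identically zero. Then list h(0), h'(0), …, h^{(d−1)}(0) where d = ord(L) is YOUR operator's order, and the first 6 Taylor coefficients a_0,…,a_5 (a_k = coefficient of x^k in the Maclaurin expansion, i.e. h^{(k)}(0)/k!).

f: a_k = -1, -3, -9/2, -9/2, -27/8, -81/40, …
g: a_k = -1, -3/2, 9/8, -27/16, 405/128, -1701/256, …
Weyl lclm of L_f,L_g ⇒ L₀ (ord ≤ 2).
∫: right-multiply L₀ by Dx.
L = (27 + 54·x)·Dx + (-15 - 72·x - 108·x^2)·Dx^2 + (2 + 18·x + 36·x^2)·Dx^3  (order 3).
h: a_k = 0, -2, -9/4, -9/8, -99/64, -27/640, …
ICs: h(0) = 0, h′(0) = -2, h′′(0) = -9/2.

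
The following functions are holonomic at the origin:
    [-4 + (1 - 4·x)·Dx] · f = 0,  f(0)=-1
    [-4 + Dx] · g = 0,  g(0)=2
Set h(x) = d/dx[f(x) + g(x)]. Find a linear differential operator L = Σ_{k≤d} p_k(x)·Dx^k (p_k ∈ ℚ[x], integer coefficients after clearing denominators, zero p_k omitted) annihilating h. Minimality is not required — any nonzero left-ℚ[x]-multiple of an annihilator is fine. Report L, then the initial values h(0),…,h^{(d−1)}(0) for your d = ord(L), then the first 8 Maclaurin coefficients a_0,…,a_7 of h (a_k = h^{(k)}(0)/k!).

f: a_k = -1, -4, -16, -64, -256, -1024, -4096, -16384, …
g: a_k = 2, 8, 16, 64/3, 64/3, 256/15, 512/45, 2048/315, …
L₀ := lclm(L_f,L_g); ord L₀ ≤ 1+1.
h₀' ⇒ L via d/dx closure of L₀.
L = (64 + 128·x) + (-20 - 32·x + 64·x^2)·Dx + (1 - 16·x^2)·Dx^2  (order 2).
h: a_k = 4, 0, -128, -2816/3, -15104/3, -367616/15, -5158912/45, -165142528/315, …
ICs: h(0) = 4, h′(0) = 0.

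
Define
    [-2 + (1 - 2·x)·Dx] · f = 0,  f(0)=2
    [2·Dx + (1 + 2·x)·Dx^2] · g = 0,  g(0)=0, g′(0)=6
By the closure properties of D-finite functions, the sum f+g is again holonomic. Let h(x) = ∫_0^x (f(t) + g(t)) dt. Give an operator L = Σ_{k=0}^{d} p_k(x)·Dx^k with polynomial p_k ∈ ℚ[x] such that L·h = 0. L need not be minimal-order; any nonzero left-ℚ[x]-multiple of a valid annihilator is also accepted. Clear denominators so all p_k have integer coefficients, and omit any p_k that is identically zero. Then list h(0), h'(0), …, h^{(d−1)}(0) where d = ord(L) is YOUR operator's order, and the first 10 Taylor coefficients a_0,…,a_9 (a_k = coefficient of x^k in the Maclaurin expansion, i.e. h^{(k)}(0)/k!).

L = (40 + 16·x)·Dx^2 + (8 + 64·x + 32·x^2)·Dx^3 + (-3 - 2·x + 12·x^2 + 8·x^3)·Dx^4  (order 4).
h: a_k = 0, 2, 5, 2/3, 6, 4, 208/15, 96/7, 272/7, 416/9, …
ICs: h(0) = 0, h′(0) = 2, h′′(0) = 10, h′′′(0) = 4.

f: a_k = 2, 4, 8, 16, 32, 64, 128, 256, 512, 1024, …
g: a_k = 0, 6, -6, 8, -12, 96/5, -32, 384/7, -96, 512/3, …
L₀ := lclm(L_f,L_g); ord L₀ ≤ 1+2.
h=∫h₀ ⇒ L = L₀·Dx.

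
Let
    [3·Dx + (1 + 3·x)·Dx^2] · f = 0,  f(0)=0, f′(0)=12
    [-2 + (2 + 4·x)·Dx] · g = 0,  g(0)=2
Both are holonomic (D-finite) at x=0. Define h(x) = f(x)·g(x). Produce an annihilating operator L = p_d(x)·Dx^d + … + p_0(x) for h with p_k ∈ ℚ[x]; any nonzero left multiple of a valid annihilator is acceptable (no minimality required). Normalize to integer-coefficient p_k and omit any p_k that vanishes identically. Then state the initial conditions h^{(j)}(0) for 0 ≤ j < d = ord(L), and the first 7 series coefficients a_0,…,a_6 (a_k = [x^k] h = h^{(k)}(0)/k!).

L = 3·x + (1 + 2·x)·Dx + (1 + 7·x + 16·x^2 + 12·x^3)·Dx^2  (order 2).
h: a_k = 0, 24, -12, 24, -60, 789/5, -4227/10, …
ICs: h(0) = 0, h′(0) = 24.

f: a_k = 0, 12, -18, 36, -81, 972/5, -486, …
g: a_k = 2, 2, -1, 1, -5/4, 7/4, -21/8, …
Product ⇒ symmetric product L₀, ord ≤ 2.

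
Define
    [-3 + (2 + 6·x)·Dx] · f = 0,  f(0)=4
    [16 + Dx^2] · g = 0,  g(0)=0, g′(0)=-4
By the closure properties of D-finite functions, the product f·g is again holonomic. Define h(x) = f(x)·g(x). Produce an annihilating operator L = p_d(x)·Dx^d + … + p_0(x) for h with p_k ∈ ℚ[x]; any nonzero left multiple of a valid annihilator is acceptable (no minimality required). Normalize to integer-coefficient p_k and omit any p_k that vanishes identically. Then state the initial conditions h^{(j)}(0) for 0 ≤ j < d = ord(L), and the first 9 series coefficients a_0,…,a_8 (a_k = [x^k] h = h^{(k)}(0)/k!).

f: a_k = 4, 6, -9/2, 27/4, -405/32, 1701/64, -15309/256, 72171/512, -2814669/8192, …
g: a_k = 0, -4, 0, 32/3, 0, -128/15, 0, 1024/315, 0, …
Product ⇒ symmetric product L₀, ord ≤ 2.
L = (91 + 384·x + 576·x^2) + (-12 - 36·x)·Dx + (4 + 24·x + 36·x^2)·Dx^2  (order 2).
h: a_k = 0, -16, -24, 182/3, 37, -3781/120, -6841/80, 3137023/20160, -855943/2688, …
ICs: h(0) = 0, h′(0) = -16.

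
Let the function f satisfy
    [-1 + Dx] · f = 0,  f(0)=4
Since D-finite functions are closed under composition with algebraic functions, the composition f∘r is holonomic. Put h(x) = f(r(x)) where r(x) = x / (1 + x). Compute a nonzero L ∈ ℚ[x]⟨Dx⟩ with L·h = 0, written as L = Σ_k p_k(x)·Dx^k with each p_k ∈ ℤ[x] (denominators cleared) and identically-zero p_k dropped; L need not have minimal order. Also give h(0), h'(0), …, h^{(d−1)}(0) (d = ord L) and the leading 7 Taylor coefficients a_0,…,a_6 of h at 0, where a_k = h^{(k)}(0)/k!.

f: a_k = 4, 4, 2, 2/3, 1/6, 1/30, 1/180, …
Substitute x→r, Dx→(1/r')Dx; clear ⇒ L₀.
L = -1 + (1 + 2·x + x^2)·Dx  (order 1).
h: a_k = 4, 4, -2, 2/3, 1/6, -19/30, 151/180, …
ICs: h(0) = 4.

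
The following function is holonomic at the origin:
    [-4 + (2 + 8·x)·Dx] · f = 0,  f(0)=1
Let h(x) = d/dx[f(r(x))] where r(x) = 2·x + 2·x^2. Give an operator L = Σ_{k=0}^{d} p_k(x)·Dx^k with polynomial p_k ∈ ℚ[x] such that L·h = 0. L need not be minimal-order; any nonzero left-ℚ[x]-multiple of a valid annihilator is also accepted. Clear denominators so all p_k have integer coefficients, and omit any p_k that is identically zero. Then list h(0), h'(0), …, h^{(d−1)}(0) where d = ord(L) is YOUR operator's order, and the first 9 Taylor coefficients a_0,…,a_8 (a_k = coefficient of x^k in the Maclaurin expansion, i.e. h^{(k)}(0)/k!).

f: a_k = 1, 2, -2, 4, -10, 28, -84, 264, -858, …
f∘r: x↦r, Dx↦Dx/r' in L_f ⇒ L₀.
Derive L from L₀ (diff closure).
L = -2 + (-1 - 10·x - 24·x^2 - 16·x^3)·Dx  (order 1).
h: a_k = 4, -8, 48, -288, 1760, -10944, 68992, -439552, 2823552, …
ICs: h(0) = 4.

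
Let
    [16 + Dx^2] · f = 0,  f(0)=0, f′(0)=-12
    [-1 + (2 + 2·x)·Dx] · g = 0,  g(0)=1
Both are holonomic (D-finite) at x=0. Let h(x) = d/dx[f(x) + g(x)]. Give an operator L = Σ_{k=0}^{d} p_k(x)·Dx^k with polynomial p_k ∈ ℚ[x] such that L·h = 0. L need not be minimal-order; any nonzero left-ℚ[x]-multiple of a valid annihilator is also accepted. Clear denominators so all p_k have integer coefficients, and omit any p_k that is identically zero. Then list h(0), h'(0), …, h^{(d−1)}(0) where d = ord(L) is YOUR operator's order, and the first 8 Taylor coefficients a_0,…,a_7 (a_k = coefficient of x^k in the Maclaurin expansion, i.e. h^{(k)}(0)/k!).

f: a_k = 0, -12, 0, 32, 0, -128/5, 0, 1024/105, …
g: a_k = 1, 1/2, -1/8, 1/16, -5/128, 7/256, -21/1024, 33/2048, …
L₀ := lclm(L_f,L_g); ord L₀ ≤ 2+1.
h₀' ⇒ L via d/dx closure of L₀.
L = (-1264 - 2048·x - 1024·x^2) + (-2144 - 6240·x - 6144·x^2 - 2048·x^3)·Dx + (-79 - 128·x - 64·x^2)·Dx^2 + (-134 - 390·x - 384·x^2 - 128·x^3)·Dx^3  (order 3).
h: a_k = -23/2, -1/4, 1539/16, -5/32, -32733/256, -63/512, 2100617/30720, -429/4096, …
ICs: h(0) = -23/2, h′(0) = -1/4, h′′(0) = 1539/8.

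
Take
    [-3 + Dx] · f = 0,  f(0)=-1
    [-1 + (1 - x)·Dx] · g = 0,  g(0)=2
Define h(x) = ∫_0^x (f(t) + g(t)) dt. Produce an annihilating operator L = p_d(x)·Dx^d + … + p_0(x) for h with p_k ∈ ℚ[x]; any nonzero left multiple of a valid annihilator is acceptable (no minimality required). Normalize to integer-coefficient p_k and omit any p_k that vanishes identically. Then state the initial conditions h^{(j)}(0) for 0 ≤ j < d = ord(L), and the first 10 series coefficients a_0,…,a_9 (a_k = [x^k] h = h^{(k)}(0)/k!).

f: a_k = -1, -3, -9/2, -9/2, -27/8, -81/40, -81/80, -243/560, -729/4480, -243/4480, …
g: a_k = 2, 2, 2, 2, 2, 2, 2, 2, 2, 2, …
Sum ⇒ L₀ = lclm(L_f,L_g) in ℚ(x)⟨Dx⟩.
Integrate: L := L₀·Dx.
L = (-3 + 9·x)·Dx + (7 - 18·x + 9·x^2)·Dx^2 + (-2 + 5·x - 3·x^2)·Dx^3  (order 3).
h: a_k = 0, 1, -1/2, -5/6, -5/8, -11/40, -1/240, 79/560, 877/4480, 8231/40320, …
ICs: h(0) = 0, h′(0) = 1, h′′(0) = -1.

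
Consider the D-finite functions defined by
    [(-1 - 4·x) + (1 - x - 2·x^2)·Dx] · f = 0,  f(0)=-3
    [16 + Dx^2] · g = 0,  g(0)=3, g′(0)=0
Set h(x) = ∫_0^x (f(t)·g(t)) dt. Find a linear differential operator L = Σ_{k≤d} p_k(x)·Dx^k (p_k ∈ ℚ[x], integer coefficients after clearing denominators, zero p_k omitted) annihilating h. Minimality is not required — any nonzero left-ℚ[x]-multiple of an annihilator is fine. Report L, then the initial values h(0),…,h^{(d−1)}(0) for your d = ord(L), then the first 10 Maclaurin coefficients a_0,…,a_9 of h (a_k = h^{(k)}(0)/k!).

L = (-12 + 16·x + 32·x^2)·Dx + (2 + 8·x)·Dx^2 + (-1 + x + 2·x^2)·Dx^3  (order 3).
h: a_k = 0, -9, -9/2, 15, 27/4, 21/5, 25/2, 841/35, 1591/40, 22399/315, …
ICs: h(0) = 0, h′(0) = -9, h′′(0) = -9.

f: a_k = -3, -3, -9, -15, -33, -63, -129, -255, -513, -1023, …
g: a_k = 3, 0, -24, 0, 32, 0, -256/15, 0, 512/105, 0, …
h₀=f·g: eliminate ⇒ L₀, order ≤ 1·2.
∫: right-multiply L₀ by Dx.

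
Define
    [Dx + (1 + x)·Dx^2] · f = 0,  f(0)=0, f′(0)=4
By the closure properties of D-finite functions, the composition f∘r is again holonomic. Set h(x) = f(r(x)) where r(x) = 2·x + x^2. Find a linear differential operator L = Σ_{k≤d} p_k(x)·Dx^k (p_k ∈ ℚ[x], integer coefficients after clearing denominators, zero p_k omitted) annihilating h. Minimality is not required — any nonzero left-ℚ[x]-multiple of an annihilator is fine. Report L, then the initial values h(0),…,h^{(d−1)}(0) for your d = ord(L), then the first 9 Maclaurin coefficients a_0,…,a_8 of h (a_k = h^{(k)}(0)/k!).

L = Dx + (1 + x)·Dx^2  (order 2).
h: a_k = 0, 8, -4, 8/3, -2, 8/5, -4/3, 8/7, -1, …
ICs: h(0) = 0, h′(0) = 8.

f: a_k = 0, 4, -2, 4/3, -1, 4/5, -2/3, 4/7, -1/2, …
L₀ from L_f via x↦r, Dx↦r'^{-1}Dx.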